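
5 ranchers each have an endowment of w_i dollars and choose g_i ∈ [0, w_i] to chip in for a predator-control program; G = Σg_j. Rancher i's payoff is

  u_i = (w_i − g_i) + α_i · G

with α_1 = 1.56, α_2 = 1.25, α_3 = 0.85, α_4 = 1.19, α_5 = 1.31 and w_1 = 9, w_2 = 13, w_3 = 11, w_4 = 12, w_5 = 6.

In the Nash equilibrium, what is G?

∂u_i/∂g_i = α_i − 1, so rancher i contributes w_i if α_i > 1, else 0.
α_i > 1 for i ∈ {1, 2, 4, 5}; NE contributions (9, 13, 0, 12, 6), G = 40.

40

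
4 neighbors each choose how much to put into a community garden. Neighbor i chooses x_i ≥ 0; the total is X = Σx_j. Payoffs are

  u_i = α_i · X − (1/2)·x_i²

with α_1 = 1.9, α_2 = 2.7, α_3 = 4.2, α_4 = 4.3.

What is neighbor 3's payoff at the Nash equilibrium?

Neighbor i's FOC: ∂u_i/∂x_i = α_i − x_i = 0, so x_i* = α_i.
NE contributions = (1.9, 2.7, 4.2, 4.3); X = 13.1.
u_3 = α_3·X − ½·(x_3)² = 4.2·13.1 − ½·4.2² = 46.2.

46.2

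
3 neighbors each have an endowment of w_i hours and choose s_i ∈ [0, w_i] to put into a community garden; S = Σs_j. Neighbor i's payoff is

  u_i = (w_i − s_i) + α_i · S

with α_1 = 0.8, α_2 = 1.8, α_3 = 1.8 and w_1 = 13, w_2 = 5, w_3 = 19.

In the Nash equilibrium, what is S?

∂u_i/∂s_i = α_i − 1, so neighbor i contributes w_i if α_i > 1, else 0.
α_i > 1 for i ∈ {2, 3}; NE contributions (0, 5, 19), S = 24.

24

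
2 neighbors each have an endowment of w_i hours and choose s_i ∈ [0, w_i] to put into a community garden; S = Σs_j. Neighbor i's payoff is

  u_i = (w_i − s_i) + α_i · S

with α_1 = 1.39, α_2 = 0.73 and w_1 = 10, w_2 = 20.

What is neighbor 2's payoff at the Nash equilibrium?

∂u_i/∂s_i = α_i − 1, so neighbor i contributes w_i if α_i > 1, else 0.
α_i > 1 for i ∈ {1}; NE contributions (10, 0), S = 10.
u_2 = (20 − 0) + 0.73·10 = 27.3.

27.3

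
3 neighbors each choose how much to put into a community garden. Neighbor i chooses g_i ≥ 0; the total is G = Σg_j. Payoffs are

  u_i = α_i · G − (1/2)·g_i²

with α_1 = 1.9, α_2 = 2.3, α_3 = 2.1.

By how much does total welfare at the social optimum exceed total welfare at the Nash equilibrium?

Neighbor i's FOC: ∂u_i/∂g_i = α_i − g_i = 0, so g_i* = α_i.
NE contributions = (1.9, 2.3, 2.1); G = 6.3.
W^NE = (Σα)·G − ½Σα_i² = 6.3² − ½·13.31 = 33.035.
Planner sets g_i = Σα_j = 6.3 for every i, so G^SO = 3·6.3 = 18.9.
W^SO = (Σα)·G^SO − ½·3·(Σα)² = (3/2)·6.3² = 59.535.
Deadweight loss = W^SO − W^NE = 26.5.

26.5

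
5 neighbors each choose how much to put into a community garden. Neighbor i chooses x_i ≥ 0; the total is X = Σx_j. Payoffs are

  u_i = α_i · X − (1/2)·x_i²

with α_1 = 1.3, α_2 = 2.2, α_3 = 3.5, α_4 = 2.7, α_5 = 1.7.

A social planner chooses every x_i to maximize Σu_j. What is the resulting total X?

57

Planner FOC: ∂(Σu_j)/∂x_i = (Σα_j) − x_i = 0, so x_i^SO = Σα_j = 11.4 for every i; X^SO = 57.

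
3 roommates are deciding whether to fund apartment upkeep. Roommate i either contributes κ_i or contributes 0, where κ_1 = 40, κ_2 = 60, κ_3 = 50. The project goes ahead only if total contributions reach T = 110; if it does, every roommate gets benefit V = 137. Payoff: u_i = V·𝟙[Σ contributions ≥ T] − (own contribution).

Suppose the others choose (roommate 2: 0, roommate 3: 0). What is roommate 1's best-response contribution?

0

Others' total = 0. Even contributing 40 gives 40 < 110: no benefit either way.
Best response: 0.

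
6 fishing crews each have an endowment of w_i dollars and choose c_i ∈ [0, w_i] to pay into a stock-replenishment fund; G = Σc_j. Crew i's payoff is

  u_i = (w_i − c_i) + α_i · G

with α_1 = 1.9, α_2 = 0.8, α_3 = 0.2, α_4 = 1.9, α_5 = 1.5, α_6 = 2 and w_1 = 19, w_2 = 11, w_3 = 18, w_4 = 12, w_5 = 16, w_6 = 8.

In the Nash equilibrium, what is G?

55

∂u_i/∂c_i = α_i − 1, so crew i contributes w_i if α_i > 1, else 0.
α_i > 1 for i ∈ {1, 4, 5, 6}; NE contributions (19, 0, 0, 12, 16, 8), G = 55.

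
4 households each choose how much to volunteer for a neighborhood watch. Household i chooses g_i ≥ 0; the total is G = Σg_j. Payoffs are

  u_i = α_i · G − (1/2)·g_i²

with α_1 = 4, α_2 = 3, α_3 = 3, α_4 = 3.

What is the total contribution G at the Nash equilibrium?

Household i's FOC: ∂u_i/∂g_i = α_i − g_i = 0, so g_i* = α_i.
NE contributions = (4, 3, 3, 3); G = 13.

13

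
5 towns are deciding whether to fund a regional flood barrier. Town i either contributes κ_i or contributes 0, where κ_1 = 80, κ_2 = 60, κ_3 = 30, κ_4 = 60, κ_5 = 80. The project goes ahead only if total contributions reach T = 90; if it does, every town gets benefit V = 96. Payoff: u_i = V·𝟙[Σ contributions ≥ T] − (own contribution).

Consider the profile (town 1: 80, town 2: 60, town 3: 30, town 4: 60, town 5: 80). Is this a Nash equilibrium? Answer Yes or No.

Total = 310 ≥ 90: provided.
Town 1 (pledges 80, payoff 16): dropping to 0 → total 230, payoff 96. Profitable deviation.

No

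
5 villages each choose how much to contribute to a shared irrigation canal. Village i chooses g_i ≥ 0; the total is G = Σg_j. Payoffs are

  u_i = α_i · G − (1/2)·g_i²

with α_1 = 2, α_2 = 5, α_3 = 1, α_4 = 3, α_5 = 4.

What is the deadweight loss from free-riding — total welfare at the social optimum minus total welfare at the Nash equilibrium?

Village i's FOC: ∂u_i/∂g_i = α_i − g_i = 0, so g_i* = α_i.
NE contributions = (2, 5, 1, 3, 4); G = 15.
W^NE = (Σα)·G − ½Σα_i² = 15² − ½·55 = 197.5.
Planner sets g_i = Σα_j = 15 for every i, so G^SO = 5·15 = 75.
W^SO = (Σα)·G^SO − ½·5·(Σα)² = (5/2)·15² = 562.5.
Deadweight loss = W^SO − W^NE = 365.

365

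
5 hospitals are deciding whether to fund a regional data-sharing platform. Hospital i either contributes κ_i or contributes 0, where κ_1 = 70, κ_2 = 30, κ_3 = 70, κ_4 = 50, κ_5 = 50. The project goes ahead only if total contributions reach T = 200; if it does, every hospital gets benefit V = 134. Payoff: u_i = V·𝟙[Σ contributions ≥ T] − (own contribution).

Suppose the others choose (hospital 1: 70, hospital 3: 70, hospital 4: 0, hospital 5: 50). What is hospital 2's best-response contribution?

Others' total = 190. Contributing 30 brings total to 220 ≥ 200: gain V − κ_2 = 104.
Best response: 30.

30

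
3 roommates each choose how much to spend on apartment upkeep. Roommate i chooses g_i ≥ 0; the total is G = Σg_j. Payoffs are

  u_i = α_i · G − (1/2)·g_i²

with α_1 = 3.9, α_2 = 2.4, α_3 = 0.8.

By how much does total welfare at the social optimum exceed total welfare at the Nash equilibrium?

Roommate i's FOC: ∂u_i/∂g_i = α_i − g_i = 0, so g_i* = α_i.
NE contributions = (3.9, 2.4, 0.8); G = 7.1.
W^NE = (Σα)·G − ½Σα_i² = 7.1² − ½·21.61 = 39.605.
Planner sets g_i = Σα_j = 7.1 for every i, so G^SO = 3·7.1 = 21.3.
W^SO = (Σα)·G^SO − ½·3·(Σα)² = (3/2)·7.1² = 75.615.
Deadweight loss = W^SO − W^NE = 36.01.

36.01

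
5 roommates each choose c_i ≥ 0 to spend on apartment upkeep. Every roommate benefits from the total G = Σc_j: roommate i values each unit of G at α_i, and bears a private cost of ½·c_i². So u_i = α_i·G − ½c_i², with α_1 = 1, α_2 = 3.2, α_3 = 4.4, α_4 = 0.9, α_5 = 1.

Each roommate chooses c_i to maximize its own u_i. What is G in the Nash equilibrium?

Roommate i's FOC: ∂u_i/∂c_i = α_i − c_i = 0, so c_i* = α_i.
NE contributions = (1, 3.2, 4.4, 0.9, 1); G = 10.5.

10.5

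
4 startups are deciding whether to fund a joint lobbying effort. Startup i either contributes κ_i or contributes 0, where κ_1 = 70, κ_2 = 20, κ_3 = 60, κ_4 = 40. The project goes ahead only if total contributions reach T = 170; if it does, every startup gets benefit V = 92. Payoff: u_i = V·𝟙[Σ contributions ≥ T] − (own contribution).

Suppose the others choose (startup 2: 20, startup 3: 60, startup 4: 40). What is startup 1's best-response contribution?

70

Others' total = 120. Contributing 70 brings total to 190 ≥ 170: gain V − κ_1 = 22.
Best response: 70.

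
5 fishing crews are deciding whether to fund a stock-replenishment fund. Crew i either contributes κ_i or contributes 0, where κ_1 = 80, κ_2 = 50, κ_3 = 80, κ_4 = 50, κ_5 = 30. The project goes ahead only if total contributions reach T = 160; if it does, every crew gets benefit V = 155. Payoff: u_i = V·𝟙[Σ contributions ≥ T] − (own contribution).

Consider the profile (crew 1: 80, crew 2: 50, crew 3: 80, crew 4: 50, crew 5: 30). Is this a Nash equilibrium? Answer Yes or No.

Total = 290 ≥ 160: provided.
Crew 1 (pledges 80, payoff 75): dropping to 0 → total 210, payoff 155. Profitable deviation.

No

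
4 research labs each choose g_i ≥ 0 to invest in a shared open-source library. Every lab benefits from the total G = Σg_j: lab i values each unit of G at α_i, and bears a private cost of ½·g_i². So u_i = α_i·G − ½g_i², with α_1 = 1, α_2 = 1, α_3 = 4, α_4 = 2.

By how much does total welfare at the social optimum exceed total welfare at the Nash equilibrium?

Lab i's FOC: ∂u_i/∂g_i = α_i − g_i = 0, so g_i* = α_i.
NE contributions = (1, 1, 4, 2); G = 8.
W^NE = (Σα)·G − ½Σα_i² = 8² − ½·22 = 53.
Planner sets g_i = Σα_j = 8 for every i, so G^SO = 4·8 = 32.
W^SO = (Σα)·G^SO − ½·4·(Σα)² = (4/2)·8² = 128.
Deadweight loss = W^SO − W^NE = 75.

75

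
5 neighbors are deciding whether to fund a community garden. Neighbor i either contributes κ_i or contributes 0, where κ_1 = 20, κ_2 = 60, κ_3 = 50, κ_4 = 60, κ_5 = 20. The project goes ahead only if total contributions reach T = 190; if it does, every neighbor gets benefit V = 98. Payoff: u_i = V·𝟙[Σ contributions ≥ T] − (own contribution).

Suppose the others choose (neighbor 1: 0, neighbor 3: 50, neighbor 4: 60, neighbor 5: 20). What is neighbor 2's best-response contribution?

Others' total = 130. Contributing 60 brings total to 190 ≥ 190: gain V − κ_2 = 38.
Best response: 60.

60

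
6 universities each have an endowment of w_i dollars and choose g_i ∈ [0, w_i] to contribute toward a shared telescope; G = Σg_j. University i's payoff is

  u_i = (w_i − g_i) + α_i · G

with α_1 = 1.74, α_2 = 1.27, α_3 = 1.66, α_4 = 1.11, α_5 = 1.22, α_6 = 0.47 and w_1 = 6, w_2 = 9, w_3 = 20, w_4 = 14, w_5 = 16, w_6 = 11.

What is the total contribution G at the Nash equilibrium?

∂u_i/∂g_i = α_i − 1, so university i contributes w_i if α_i > 1, else 0.
α_i > 1 for i ∈ {1, 2, 3, 4, 5}; NE contributions (6, 9, 20, 14, 16, 0), G = 65.

65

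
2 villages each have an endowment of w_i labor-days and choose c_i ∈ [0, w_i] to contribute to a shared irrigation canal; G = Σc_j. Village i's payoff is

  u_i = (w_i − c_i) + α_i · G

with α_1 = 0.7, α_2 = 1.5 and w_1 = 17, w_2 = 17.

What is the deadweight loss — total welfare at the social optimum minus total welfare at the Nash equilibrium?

20.4

∂u_i/∂c_i = α_i − 1, so village i contributes w_i if α_i > 1, else 0.
α_i > 1 for i ∈ {2}; NE contributions (0, 17), G = 17.
W^NE = Σw_i − G^NE + (Σα_i)·G^NE = 34 + 1.2·17 = 54.4.
Planner: ∂(Σu_j)/∂c_i = Σα_j − 1 = 1.2 > 0, so everyone contributes w_i; G^SO = 34, W^SO = 34 + 1.2·34 = 74.8.
Deadweight loss = 20.4.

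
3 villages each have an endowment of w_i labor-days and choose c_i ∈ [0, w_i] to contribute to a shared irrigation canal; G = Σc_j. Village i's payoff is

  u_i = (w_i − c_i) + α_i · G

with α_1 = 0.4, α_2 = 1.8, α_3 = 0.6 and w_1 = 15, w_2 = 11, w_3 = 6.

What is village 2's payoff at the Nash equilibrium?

∂u_i/∂c_i = α_i − 1, so village i contributes w_i if α_i > 1, else 0.
α_i > 1 for i ∈ {2}; NE contributions (0, 11, 0), G = 11.
u_2 = (11 − 11) + 1.8·11 = 19.8.

19.8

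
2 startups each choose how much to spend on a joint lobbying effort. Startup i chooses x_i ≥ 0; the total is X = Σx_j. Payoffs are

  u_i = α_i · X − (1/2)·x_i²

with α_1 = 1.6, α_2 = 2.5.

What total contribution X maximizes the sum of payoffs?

Planner FOC: ∂(Σu_j)/∂x_i = (Σα_j) − x_i = 0, so x_i^SO = Σα_j = 4.1 for every i; X^SO = 8.2.

8.2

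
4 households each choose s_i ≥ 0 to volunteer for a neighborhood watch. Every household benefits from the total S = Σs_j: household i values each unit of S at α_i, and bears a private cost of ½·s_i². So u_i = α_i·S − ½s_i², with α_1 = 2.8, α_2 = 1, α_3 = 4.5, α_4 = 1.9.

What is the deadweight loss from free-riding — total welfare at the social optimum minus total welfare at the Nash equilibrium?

Household i's FOC: ∂u_i/∂s_i = α_i − s_i = 0, so s_i* = α_i.
NE contributions = (2.8, 1, 4.5, 1.9); S = 10.2.
W^NE = (Σα)·S − ½Σα_i² = 10.2² − ½·32.7 = 87.69.
Planner sets s_i = Σα_j = 10.2 for every i, so S^SO = 4·10.2 = 40.8.
W^SO = (Σα)·S^SO − ½·4·(Σα)² = (4/2)·10.2² = 208.08.
Deadweight loss = W^SO − W^NE = 120.39.

120.39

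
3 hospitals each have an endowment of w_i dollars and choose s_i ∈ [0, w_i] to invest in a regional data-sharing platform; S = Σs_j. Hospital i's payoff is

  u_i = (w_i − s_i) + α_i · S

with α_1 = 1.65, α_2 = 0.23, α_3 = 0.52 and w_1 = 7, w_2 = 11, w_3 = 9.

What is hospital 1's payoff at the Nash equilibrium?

∂u_i/∂s_i = α_i − 1, so hospital i contributes w_i if α_i > 1, else 0.
α_i > 1 for i ∈ {1}; NE contributions (7, 0, 0), S = 7.
u_1 = (7 − 7) + 1.65·7 = 11.55.

11.55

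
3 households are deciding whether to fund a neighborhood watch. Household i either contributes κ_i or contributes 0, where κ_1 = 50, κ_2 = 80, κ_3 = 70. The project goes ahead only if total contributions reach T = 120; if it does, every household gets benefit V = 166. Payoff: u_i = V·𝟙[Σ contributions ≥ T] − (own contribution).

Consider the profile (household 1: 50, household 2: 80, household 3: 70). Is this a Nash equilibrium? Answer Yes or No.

No

Total = 200 ≥ 120: provided.
Household 1 (pledges 50, payoff 116): dropping to 0 → total 150, payoff 166. Profitable deviation.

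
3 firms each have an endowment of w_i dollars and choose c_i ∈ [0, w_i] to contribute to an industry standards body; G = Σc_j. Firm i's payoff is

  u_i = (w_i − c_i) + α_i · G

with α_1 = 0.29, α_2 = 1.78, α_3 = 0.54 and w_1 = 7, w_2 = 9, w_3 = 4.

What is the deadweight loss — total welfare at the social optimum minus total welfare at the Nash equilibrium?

17.71

∂u_i/∂c_i = α_i − 1, so firm i contributes w_i if α_i > 1, else 0.
α_i > 1 for i ∈ {2}; NE contributions (0, 9, 0), G = 9.
W^NE = Σw_i − G^NE + (Σα_i)·G^NE = 20 + 1.61·9 = 34.49.
Planner: ∂(Σu_j)/∂c_i = Σα_j − 1 = 1.61 > 0, so everyone contributes w_i; G^SO = 20, W^SO = 20 + 1.61·20 = 52.2.
Deadweight loss = 17.71.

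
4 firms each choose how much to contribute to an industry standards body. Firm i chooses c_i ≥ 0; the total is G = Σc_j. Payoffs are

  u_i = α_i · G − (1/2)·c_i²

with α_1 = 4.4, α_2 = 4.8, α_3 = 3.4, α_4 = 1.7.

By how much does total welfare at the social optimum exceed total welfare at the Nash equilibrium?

Firm i's FOC: ∂u_i/∂c_i = α_i − c_i = 0, so c_i* = α_i.
NE contributions = (4.4, 4.8, 3.4, 1.7); G = 14.3.
W^NE = (Σα)·G − ½Σα_i² = 14.3² − ½·56.85 = 176.065.
Planner sets c_i = Σα_j = 14.3 for every i, so G^SO = 4·14.3 = 57.2.
W^SO = (Σα)·G^SO − ½·4·(Σα)² = (4/2)·14.3² = 408.98.
Deadweight loss = W^SO − W^NE = 232.915.

232.915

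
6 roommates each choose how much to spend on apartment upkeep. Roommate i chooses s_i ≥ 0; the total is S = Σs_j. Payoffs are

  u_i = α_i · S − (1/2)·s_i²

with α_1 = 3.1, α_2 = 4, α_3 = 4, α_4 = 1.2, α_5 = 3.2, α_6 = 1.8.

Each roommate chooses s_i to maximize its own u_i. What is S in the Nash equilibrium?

17.3

Roommate i's FOC: ∂u_i/∂s_i = α_i − s_i = 0, so s_i* = α_i.
NE contributions = (3.1, 4, 4, 1.2, 3.2, 1.8); S = 17.3.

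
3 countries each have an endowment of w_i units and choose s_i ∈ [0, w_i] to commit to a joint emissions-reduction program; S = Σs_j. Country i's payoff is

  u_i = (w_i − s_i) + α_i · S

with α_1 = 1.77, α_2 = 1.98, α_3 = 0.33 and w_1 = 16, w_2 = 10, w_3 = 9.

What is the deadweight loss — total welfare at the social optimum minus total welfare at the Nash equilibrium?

∂u_i/∂s_i = α_i − 1, so country i contributes w_i if α_i > 1, else 0.
α_i > 1 for i ∈ {1, 2}; NE contributions (16, 10, 0), S = 26.
W^NE = Σw_i − S^NE + (Σα_i)·S^NE = 35 + 3.08·26 = 115.08.
Planner: ∂(Σu_j)/∂s_i = Σα_j − 1 = 3.08 > 0, so everyone contributes w_i; S^SO = 35, W^SO = 35 + 3.08·35 = 142.8.
Deadweight loss = 27.72.

27.72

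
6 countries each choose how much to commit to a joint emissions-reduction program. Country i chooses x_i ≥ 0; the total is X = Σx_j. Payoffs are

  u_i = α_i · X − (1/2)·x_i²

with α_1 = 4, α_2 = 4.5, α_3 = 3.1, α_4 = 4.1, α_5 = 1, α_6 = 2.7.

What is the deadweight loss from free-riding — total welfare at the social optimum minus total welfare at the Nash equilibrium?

788.2

Country i's FOC: ∂u_i/∂x_i = α_i − x_i = 0, so x_i* = α_i.
NE contributions = (4, 4.5, 3.1, 4.1, 1, 2.7); X = 19.4.
W^NE = (Σα)·X − ½Σα_i² = 19.4² − ½·70.96 = 340.88.
Planner sets x_i = Σα_j = 19.4 for every i, so X^SO = 6·19.4 = 116.4.
W^SO = (Σα)·X^SO − ½·6·(Σα)² = (6/2)·19.4² = 1129.08.
Deadweight loss = W^SO − W^NE = 788.2.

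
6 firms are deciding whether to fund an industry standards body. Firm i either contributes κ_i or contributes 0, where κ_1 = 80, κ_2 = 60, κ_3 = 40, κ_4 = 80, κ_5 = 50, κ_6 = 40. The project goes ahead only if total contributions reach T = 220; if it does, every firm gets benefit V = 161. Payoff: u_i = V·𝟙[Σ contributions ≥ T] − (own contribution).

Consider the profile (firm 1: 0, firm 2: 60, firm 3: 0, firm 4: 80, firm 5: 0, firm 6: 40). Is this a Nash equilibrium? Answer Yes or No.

No

Total = 180 < 220: not provided.
Firm 1 (pledges 0, payoff 0): pledging 80 → total 260, payoff 81. Profitable deviation.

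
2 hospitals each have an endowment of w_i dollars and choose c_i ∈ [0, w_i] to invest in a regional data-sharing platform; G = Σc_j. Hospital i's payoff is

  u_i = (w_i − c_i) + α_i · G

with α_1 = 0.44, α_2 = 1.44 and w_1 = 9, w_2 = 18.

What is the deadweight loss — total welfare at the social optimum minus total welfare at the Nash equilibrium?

∂u_i/∂c_i = α_i − 1, so hospital i contributes w_i if α_i > 1, else 0.
α_i > 1 for i ∈ {2}; NE contributions (0, 18), G = 18.
W^NE = Σw_i − G^NE + (Σα_i)·G^NE = 27 + 0.88·18 = 42.84.
Planner: ∂(Σu_j)/∂c_i = Σα_j − 1 = 0.88 > 0, so everyone contributes w_i; G^SO = 27, W^SO = 27 + 0.88·27 = 50.76.
Deadweight loss = 7.92.

7.92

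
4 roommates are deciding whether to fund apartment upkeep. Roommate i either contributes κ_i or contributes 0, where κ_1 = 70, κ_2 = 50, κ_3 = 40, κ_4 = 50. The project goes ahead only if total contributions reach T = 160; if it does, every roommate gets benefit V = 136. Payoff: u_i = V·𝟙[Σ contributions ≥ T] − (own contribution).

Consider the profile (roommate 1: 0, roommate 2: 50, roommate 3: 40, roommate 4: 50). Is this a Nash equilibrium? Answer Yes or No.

Total = 140 < 160: not provided.
Roommate 1 (pledges 0, payoff 0): pledging 70 → total 210, payoff 66. Profitable deviation.

No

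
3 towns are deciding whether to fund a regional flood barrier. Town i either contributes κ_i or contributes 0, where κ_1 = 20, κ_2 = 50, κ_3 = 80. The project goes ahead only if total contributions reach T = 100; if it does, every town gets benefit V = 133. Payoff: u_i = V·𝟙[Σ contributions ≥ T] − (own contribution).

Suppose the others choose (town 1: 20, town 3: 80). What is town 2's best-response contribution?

Others' total = 100 ≥ 100; contributing adds cost 50 for no extra benefit.
Best response: 0.

0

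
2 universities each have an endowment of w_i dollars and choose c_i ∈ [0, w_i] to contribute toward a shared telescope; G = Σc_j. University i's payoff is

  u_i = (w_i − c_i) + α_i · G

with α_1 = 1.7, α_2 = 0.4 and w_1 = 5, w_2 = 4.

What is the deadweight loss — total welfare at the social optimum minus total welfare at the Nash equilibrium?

∂u_i/∂c_i = α_i − 1, so university i contributes w_i if α_i > 1, else 0.
α_i > 1 for i ∈ {1}; NE contributions (5, 0), G = 5.
W^NE = Σw_i − G^NE + (Σα_i)·G^NE = 9 + 1.1·5 = 14.5.
Planner: ∂(Σu_j)/∂c_i = Σα_j − 1 = 1.1 > 0, so everyone contributes w_i; G^SO = 9, W^SO = 9 + 1.1·9 = 18.9.
Deadweight loss = 4.4.

4.4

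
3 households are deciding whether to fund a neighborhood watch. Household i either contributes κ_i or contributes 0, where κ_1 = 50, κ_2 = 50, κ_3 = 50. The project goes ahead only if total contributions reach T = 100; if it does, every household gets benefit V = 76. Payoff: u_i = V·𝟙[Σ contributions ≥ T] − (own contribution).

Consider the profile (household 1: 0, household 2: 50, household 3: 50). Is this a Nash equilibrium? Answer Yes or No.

Total = 100 ≥ 100: provided.
Household 1 (pledges 0, payoff 76): pledging 50 → total 150, payoff 26. No gain.
Household 2 (pledges 50, payoff 26): dropping to 0 → total 50, payoff 0. No gain.
Household 3 (pledges 50, payoff 26): dropping to 0 → total 50, payoff 0. No gain.

Yes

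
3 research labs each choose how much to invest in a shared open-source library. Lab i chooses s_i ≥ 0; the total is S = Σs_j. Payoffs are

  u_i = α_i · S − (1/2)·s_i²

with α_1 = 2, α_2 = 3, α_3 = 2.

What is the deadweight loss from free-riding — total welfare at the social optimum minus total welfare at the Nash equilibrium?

Lab i's FOC: ∂u_i/∂s_i = α_i − s_i = 0, so s_i* = α_i.
NE contributions = (2, 3, 2); S = 7.
W^NE = (Σα)·S − ½Σα_i² = 7² − ½·17 = 40.5.
Planner sets s_i = Σα_j = 7 for every i, so S^SO = 3·7 = 21.
W^SO = (Σα)·S^SO − ½·3·(Σα)² = (3/2)·7² = 73.5.
Deadweight loss = W^SO − W^NE = 33.

33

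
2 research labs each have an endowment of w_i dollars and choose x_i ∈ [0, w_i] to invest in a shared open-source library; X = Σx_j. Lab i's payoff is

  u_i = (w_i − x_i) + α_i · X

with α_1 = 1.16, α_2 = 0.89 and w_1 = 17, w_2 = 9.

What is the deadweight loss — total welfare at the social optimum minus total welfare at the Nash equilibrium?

∂u_i/∂x_i = α_i − 1, so lab i contributes w_i if α_i > 1, else 0.
α_i > 1 for i ∈ {1}; NE contributions (17, 0), X = 17.
W^NE = Σw_i − X^NE + (Σα_i)·X^NE = 26 + 1.05·17 = 43.85.
Planner: ∂(Σu_j)/∂x_i = Σα_j − 1 = 1.05 > 0, so everyone contributes w_i; X^SO = 26, W^SO = 26 + 1.05·26 = 53.3.
Deadweight loss = 9.45.

9.45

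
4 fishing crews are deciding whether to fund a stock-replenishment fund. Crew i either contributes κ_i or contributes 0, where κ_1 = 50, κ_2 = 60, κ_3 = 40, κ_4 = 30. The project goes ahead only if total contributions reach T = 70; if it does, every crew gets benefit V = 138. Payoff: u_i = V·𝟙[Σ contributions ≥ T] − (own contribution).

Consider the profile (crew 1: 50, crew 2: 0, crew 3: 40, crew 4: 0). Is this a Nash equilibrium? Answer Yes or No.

Total = 90 ≥ 70: provided.
Crew 1 (pledges 50, payoff 88): dropping to 0 → total 40, payoff 0. No gain.
Crew 2 (pledges 0, payoff 138): pledging 60 → total 150, payoff 78. No gain.
Crew 3 (pledges 40, payoff 98): dropping to 0 → total 50, payoff 0. No gain.
Crew 4 (pledges 0, payoff 138): pledging 30 → total 120, payoff 108. No gain.

Yes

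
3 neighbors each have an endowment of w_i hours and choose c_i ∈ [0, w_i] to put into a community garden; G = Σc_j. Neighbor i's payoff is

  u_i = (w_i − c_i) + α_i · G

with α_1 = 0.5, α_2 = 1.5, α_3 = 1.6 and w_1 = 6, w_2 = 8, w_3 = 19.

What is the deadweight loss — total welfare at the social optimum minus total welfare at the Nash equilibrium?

15.6

∂u_i/∂c_i = α_i − 1, so neighbor i contributes w_i if α_i > 1, else 0.
α_i > 1 for i ∈ {2, 3}; NE contributions (0, 8, 19), G = 27.
W^NE = Σw_i − G^NE + (Σα_i)·G^NE = 33 + 2.6·27 = 103.2.
Planner: ∂(Σu_j)/∂c_i = Σα_j − 1 = 2.6 > 0, so everyone contributes w_i; G^SO = 33, W^SO = 33 + 2.6·33 = 118.8.
Deadweight loss = 15.6.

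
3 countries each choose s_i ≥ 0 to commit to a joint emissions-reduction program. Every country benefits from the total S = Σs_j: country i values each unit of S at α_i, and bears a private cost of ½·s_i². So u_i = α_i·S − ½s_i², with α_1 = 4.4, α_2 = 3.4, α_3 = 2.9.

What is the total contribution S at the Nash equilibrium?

Country i's FOC: ∂u_i/∂s_i = α_i − s_i = 0, so s_i* = α_i.
NE contributions = (4.4, 3.4, 2.9); S = 10.7.

10.7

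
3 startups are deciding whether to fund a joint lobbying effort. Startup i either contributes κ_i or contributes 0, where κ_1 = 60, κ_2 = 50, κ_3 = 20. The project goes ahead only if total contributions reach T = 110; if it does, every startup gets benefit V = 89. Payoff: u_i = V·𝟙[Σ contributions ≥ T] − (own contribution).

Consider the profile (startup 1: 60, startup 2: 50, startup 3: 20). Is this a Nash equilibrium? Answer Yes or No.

No

Total = 130 ≥ 110: provided.
Startup 1 (pledges 60, payoff 29): dropping to 0 → total 70, payoff 0. No gain.
Startup 2 (pledges 50, payoff 39): dropping to 0 → total 80, payoff 0. No gain.
Startup 3 (pledges 20, payoff 69): dropping to 0 → total 110, payoff 89. Profitable deviation.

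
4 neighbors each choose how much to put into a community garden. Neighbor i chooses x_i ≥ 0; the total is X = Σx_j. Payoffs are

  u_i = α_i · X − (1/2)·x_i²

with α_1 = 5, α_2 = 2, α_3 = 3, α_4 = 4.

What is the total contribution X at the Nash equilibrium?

Neighbor i's FOC: ∂u_i/∂x_i = α_i − x_i = 0, so x_i* = α_i.
NE contributions = (5, 2, 3, 4); X = 14.

14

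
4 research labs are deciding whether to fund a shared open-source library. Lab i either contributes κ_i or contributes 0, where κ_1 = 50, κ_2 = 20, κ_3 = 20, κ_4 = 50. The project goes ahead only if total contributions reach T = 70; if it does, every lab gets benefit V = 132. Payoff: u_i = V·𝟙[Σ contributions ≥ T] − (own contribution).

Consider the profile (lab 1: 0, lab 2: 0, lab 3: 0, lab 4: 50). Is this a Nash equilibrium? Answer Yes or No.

No

Total = 50 < 70: not provided.
Lab 1 (pledges 0, payoff 0): pledging 50 → total 100, payoff 82. Profitable deviation.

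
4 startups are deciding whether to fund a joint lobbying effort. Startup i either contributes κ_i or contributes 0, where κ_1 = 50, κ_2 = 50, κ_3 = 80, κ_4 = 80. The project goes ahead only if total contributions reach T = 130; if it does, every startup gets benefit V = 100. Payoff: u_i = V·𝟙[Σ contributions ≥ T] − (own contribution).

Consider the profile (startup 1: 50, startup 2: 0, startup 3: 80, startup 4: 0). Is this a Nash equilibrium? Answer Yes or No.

Yes

Total = 130 ≥ 130: provided.
Startup 1 (pledges 50, payoff 50): dropping to 0 → total 80, payoff 0. No gain.
Startup 2 (pledges 0, payoff 100): pledging 50 → total 180, payoff 50. No gain.
Startup 3 (pledges 80, payoff 20): dropping to 0 → total 50, payoff 0. No gain.
Startup 4 (pledges 0, payoff 100): pledging 80 → total 210, payoff 20. No gain.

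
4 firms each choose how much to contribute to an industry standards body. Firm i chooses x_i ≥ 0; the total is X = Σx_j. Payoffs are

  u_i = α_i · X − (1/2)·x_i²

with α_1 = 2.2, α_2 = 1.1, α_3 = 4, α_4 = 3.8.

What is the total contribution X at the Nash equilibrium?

Firm i's FOC: ∂u_i/∂x_i = α_i − x_i = 0, so x_i* = α_i.
NE contributions = (2.2, 1.1, 4, 3.8); X = 11.1.

11.1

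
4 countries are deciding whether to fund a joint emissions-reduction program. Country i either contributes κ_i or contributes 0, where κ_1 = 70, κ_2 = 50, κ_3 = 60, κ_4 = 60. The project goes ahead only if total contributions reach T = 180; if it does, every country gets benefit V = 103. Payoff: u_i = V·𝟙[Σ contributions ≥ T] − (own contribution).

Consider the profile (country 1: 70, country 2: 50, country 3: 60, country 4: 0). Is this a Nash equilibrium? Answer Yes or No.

Yes

Total = 180 ≥ 180: provided.
Country 1 (pledges 70, payoff 33): dropping to 0 → total 110, payoff 0. No gain.
Country 2 (pledges 50, payoff 53): dropping to 0 → total 130, payoff 0. No gain.
Country 3 (pledges 60, payoff 43): dropping to 0 → total 120, payoff 0. No gain.
Country 4 (pledges 0, payoff 103): pledging 60 → total 240, payoff 43. No gain.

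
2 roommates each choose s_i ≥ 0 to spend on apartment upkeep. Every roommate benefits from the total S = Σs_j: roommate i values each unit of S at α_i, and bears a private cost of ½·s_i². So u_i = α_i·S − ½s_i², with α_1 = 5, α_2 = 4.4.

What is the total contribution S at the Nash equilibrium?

9.4

Roommate i's FOC: ∂u_i/∂s_i = α_i − s_i = 0, so s_i* = α_i.
NE contributions = (5, 4.4); S = 9.4.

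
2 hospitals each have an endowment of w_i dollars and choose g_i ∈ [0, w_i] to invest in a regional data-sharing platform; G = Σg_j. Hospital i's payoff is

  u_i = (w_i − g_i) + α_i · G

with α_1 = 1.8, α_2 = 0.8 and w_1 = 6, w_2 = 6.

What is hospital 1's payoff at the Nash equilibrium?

∂u_i/∂g_i = α_i − 1, so hospital i contributes w_i if α_i > 1, else 0.
α_i > 1 for i ∈ {1}; NE contributions (6, 0), G = 6.
u_1 = (6 − 6) + 1.8·6 = 10.8.

10.8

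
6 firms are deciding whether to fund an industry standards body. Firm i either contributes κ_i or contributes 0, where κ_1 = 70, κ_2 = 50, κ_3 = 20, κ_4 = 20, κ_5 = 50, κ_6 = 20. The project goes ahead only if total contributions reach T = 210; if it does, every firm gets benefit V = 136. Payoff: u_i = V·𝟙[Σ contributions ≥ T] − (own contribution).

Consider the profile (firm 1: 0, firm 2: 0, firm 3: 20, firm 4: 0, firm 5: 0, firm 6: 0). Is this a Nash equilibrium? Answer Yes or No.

Total = 20 < 210: not provided.
Firm 1 (pledges 0, payoff 0): pledging 70 → total 90, payoff -70. No gain.
Firm 2 (pledges 0, payoff 0): pledging 50 → total 70, payoff -50. No gain.
Firm 3 (pledges 20, payoff -20): dropping to 0 → total 0, payoff 0. Profitable deviation.

No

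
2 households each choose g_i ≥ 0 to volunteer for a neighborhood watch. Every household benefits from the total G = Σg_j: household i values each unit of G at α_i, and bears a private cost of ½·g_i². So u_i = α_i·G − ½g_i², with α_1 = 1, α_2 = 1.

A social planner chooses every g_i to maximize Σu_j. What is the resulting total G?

4

Planner FOC: ∂(Σu_j)/∂g_i = (Σα_j) − g_i = 0, so g_i^SO = Σα_j = 2 for every i; G^SO = 4.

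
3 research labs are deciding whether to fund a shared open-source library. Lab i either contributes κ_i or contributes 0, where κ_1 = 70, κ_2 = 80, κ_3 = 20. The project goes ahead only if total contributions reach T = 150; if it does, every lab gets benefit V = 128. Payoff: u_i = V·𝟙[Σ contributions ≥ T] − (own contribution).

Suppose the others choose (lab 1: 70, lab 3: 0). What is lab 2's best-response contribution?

Others' total = 70. Contributing 80 brings total to 150 ≥ 150: gain V − κ_2 = 48.
Best response: 80.

80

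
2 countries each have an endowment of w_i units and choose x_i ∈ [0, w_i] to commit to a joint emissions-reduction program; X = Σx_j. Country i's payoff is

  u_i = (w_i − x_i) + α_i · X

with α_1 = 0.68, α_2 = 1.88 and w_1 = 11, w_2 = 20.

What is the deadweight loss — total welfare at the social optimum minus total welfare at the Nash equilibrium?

17.16

∂u_i/∂x_i = α_i − 1, so country i contributes w_i if α_i > 1, else 0.
α_i > 1 for i ∈ {2}; NE contributions (0, 20), X = 20.
W^NE = Σw_i − X^NE + (Σα_i)·X^NE = 31 + 1.56·20 = 62.2.
Planner: ∂(Σu_j)/∂x_i = Σα_j − 1 = 1.56 > 0, so everyone contributes w_i; X^SO = 31, W^SO = 31 + 1.56·31 = 79.36.
Deadweight loss = 17.16.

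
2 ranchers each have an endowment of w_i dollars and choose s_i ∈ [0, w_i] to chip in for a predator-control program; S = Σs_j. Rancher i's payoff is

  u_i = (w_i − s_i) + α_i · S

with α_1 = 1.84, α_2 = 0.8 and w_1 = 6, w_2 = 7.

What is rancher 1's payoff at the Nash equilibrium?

11.04

∂u_i/∂s_i = α_i − 1, so rancher i contributes w_i if α_i > 1, else 0.
α_i > 1 for i ∈ {1}; NE contributions (6, 0), S = 6.
u_1 = (6 − 6) + 1.84·6 = 11.04.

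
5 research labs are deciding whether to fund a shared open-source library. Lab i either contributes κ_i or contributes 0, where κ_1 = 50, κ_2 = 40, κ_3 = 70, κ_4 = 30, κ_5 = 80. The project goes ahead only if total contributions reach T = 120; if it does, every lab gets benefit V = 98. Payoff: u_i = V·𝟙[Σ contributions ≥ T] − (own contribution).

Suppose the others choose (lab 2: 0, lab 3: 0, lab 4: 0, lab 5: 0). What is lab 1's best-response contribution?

0

Others' total = 0. Even contributing 50 gives 50 < 120: no benefit either way.
Best response: 0.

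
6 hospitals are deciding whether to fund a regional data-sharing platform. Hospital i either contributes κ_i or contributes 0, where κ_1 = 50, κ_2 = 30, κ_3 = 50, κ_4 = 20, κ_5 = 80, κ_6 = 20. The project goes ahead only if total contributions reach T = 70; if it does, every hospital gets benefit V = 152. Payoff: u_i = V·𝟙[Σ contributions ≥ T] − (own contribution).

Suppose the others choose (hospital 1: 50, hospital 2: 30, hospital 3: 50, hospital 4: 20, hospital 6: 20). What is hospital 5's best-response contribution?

0

Others' total = 170 ≥ 70; contributing adds cost 80 for no extra benefit.
Best response: 0.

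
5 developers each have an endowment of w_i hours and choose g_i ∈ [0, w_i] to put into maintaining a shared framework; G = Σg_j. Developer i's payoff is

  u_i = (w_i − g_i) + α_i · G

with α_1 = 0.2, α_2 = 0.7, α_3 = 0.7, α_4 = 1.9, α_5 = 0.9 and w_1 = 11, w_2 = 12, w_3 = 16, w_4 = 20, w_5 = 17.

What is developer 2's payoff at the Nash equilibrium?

26

∂u_i/∂g_i = α_i − 1, so developer i contributes w_i if α_i > 1, else 0.
α_i > 1 for i ∈ {4}; NE contributions (0, 0, 0, 20, 0), G = 20.
u_2 = (12 − 0) + 0.7·20 = 26.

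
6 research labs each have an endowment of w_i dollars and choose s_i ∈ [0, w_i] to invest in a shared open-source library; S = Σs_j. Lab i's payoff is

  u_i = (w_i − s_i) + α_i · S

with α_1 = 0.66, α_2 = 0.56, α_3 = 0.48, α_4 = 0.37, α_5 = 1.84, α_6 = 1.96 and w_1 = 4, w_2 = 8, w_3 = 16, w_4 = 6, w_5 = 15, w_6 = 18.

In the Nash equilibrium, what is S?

33

∂u_i/∂s_i = α_i − 1, so lab i contributes w_i if α_i > 1, else 0.
α_i > 1 for i ∈ {5, 6}; NE contributions (0, 0, 0, 0, 15, 18), S = 33.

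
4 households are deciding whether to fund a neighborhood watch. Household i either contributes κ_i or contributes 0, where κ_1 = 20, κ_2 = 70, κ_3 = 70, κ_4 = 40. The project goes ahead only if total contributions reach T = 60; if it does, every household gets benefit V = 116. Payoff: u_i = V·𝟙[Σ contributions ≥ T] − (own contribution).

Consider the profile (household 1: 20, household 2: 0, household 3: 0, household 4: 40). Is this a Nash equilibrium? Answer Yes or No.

Total = 60 ≥ 60: provided.
Household 1 (pledges 20, payoff 96): dropping to 0 → total 40, payoff 0. No gain.
Household 2 (pledges 0, payoff 116): pledging 70 → total 130, payoff 46. No gain.
Household 3 (pledges 0, payoff 116): pledging 70 → total 130, payoff 46. No gain.
Household 4 (pledges 40, payoff 76): dropping to 0 → total 20, payoff 0. No gain.

Yes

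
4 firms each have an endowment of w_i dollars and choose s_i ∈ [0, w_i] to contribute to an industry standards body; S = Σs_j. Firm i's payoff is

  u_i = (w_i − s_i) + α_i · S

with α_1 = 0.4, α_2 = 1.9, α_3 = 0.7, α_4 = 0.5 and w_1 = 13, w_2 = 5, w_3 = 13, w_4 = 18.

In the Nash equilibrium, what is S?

∂u_i/∂s_i = α_i − 1, so firm i contributes w_i if α_i > 1, else 0.
α_i > 1 for i ∈ {2}; NE contributions (0, 5, 0, 0), S = 5.

5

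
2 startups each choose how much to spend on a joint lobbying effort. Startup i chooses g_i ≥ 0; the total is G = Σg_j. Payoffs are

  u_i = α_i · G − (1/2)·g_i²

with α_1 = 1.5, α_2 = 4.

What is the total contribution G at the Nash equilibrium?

Startup i's FOC: ∂u_i/∂g_i = α_i − g_i = 0, so g_i* = α_i.
NE contributions = (1.5, 4); G = 5.5.

5.5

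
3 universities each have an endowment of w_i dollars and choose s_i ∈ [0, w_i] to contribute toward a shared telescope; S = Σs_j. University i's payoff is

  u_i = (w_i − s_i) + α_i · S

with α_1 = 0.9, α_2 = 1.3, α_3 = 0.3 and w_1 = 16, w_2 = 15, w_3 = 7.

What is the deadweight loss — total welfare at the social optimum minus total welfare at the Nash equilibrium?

34.5

∂u_i/∂s_i = α_i − 1, so university i contributes w_i if α_i > 1, else 0.
α_i > 1 for i ∈ {2}; NE contributions (0, 15, 0), S = 15.
W^NE = Σw_i − S^NE + (Σα_i)·S^NE = 38 + 1.5·15 = 60.5.
Planner: ∂(Σu_j)/∂s_i = Σα_j − 1 = 1.5 > 0, so everyone contributes w_i; S^SO = 38, W^SO = 38 + 1.5·38 = 95.
Deadweight loss = 34.5.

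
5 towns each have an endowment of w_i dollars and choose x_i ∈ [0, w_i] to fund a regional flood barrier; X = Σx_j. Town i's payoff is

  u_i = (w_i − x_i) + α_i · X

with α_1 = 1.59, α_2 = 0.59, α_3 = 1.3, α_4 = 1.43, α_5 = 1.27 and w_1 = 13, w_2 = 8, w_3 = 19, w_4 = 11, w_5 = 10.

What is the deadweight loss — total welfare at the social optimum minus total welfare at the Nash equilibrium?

∂u_i/∂x_i = α_i − 1, so town i contributes w_i if α_i > 1, else 0.
α_i > 1 for i ∈ {1, 3, 4, 5}; NE contributions (13, 0, 19, 11, 10), X = 53.
W^NE = Σw_i − X^NE + (Σα_i)·X^NE = 61 + 5.18·53 = 335.54.
Planner: ∂(Σu_j)/∂x_i = Σα_j − 1 = 5.18 > 0, so everyone contributes w_i; X^SO = 61, W^SO = 61 + 5.18·61 = 376.98.
Deadweight loss = 41.44.

41.44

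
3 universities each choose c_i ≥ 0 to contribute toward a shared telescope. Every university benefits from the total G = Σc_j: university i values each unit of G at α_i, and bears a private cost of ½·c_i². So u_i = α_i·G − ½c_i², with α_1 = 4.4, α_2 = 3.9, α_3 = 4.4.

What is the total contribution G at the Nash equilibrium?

12.7

University i's FOC: ∂u_i/∂c_i = α_i − c_i = 0, so c_i* = α_i.
NE contributions = (4.4, 3.9, 4.4); G = 12.7.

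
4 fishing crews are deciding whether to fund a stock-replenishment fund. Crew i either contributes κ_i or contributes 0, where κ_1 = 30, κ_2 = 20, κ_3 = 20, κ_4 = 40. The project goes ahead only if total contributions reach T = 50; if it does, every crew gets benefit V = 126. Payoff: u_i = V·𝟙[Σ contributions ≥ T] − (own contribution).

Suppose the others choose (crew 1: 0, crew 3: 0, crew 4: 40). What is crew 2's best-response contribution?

Others' total = 40. Contributing 20 brings total to 60 ≥ 50: gain V − κ_2 = 106.
Best response: 20.

20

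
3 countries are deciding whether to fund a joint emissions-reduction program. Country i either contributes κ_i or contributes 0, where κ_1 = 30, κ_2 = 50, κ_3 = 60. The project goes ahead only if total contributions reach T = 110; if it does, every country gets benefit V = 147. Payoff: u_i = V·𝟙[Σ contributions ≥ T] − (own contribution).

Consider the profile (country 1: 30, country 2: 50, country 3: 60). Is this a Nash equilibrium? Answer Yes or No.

No

Total = 140 ≥ 110: provided.
Country 1 (pledges 30, payoff 117): dropping to 0 → total 110, payoff 147. Profitable deviation.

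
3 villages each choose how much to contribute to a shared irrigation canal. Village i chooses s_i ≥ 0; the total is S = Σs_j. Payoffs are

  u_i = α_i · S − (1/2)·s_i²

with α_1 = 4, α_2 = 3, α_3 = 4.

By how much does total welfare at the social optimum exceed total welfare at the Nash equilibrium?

Village i's FOC: ∂u_i/∂s_i = α_i − s_i = 0, so s_i* = α_i.
NE contributions = (4, 3, 4); S = 11.
W^NE = (Σα)·S − ½Σα_i² = 11² − ½·41 = 100.5.
Planner sets s_i = Σα_j = 11 for every i, so S^SO = 3·11 = 33.
W^SO = (Σα)·S^SO − ½·3·(Σα)² = (3/2)·11² = 181.5.
Deadweight loss = W^SO − W^NE = 81.

81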